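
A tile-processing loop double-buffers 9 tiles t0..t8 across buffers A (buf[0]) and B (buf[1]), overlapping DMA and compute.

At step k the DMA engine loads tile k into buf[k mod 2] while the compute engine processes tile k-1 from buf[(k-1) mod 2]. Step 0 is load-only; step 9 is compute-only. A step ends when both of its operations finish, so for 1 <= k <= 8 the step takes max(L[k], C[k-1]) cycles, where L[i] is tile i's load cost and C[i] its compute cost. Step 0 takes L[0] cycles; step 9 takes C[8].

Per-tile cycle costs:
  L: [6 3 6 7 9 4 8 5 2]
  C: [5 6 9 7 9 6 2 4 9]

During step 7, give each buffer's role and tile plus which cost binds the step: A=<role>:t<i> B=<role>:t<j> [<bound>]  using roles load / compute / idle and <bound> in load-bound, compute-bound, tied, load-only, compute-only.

step 7: A=compute:t6 B=load:t7 [load-bound]

step 0: L[0]=6 → dur=6, Σ=6 | A=load:t0 B=idle [load-only]
step 1: L[1]=3 C[0]=5 → dur=5, Σ=11 | A=compute:t0 B=load:t1 [compute-bound]
step 2: L[2]=6 C[1]=6 → dur=6, Σ=17 | A=load:t2 B=compute:t1 [tied]
step 3: L[3]=7 C[2]=9 → dur=9, Σ=26 | A=compute:t2 B=load:t3 [compute-bound]
step 4: L[4]=9 C[3]=7 → dur=9, Σ=35 | A=load:t4 B=compute:t3 [load-bound]
step 5: L[5]=4 C[4]=9 → dur=9, Σ=44 | A=compute:t4 B=load:t5 [compute-bound]
step 6: L[6]=8 C[5]=6 → dur=8, Σ=52 | A=load:t6 B=compute:t5 [load-bound]
step 7: L[7]=5 C[6]=2 → dur=5, Σ=57 | A=compute:t6 B=load:t7 [load-bound]
step 8: L[8]=2 C[7]=4 → dur=4, Σ=61 | A=load:t8 B=compute:t7 [compute-bound]
step 9: C[8]=9 → dur=9, Σ=70 | A=compute:t8 B=idle [compute-only]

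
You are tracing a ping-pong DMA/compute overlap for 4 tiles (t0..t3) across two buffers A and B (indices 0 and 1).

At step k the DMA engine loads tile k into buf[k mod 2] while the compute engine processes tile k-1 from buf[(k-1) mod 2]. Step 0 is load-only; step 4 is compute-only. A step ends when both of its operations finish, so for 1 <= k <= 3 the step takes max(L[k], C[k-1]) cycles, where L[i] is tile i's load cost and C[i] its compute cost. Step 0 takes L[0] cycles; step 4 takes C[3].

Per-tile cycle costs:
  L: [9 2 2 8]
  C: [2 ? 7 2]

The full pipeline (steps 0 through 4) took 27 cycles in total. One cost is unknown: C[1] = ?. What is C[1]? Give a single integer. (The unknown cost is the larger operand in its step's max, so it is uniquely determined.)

step 0: dur = L[0]=9 = 9
step 1: dur = max(L[1]=2, C[0]=2) = 2
step 2: dur = max(L[2]=2, C[1]=?) = C[1]  (unknown; binding)
step 3: dur = max(L[3]=8, C[2]=7) = 8
step 4: dur = C[3]=2 = 2
sum of known step durations = 21
dur[2] = total - known = 27 - 21 = 6
C[1] is the binding max in step 2, so C[1] = dur[2] = 6

C[1] = 6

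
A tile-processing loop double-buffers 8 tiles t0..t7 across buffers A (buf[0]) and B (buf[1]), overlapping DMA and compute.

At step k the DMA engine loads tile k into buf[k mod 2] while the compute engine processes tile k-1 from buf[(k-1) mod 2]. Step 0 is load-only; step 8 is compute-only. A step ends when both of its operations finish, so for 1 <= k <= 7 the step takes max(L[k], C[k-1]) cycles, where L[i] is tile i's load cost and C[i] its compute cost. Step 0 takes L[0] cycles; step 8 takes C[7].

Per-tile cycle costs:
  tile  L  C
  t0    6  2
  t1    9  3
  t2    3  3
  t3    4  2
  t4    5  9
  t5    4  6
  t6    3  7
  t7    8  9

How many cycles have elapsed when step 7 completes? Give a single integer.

end_cycle[7] = 50

k=0 load=t0/6c comp=- wait=6 total=6
k=1 load=t1/9c comp=t0/2c wait=9 total=15
k=2 load=t2/3c comp=t1/3c wait=3 total=18
k=3 load=t3/4c comp=t2/3c wait=4 total=22
k=4 load=t4/5c comp=t3/2c wait=5 total=27
k=5 load=t5/4c comp=t4/9c wait=9 total=36
k=6 load=t6/3c comp=t5/6c wait=6 total=42
k=7 load=t7/8c comp=t6/7c wait=8 total=50
k=8 load=- comp=t7/9c wait=9 total=59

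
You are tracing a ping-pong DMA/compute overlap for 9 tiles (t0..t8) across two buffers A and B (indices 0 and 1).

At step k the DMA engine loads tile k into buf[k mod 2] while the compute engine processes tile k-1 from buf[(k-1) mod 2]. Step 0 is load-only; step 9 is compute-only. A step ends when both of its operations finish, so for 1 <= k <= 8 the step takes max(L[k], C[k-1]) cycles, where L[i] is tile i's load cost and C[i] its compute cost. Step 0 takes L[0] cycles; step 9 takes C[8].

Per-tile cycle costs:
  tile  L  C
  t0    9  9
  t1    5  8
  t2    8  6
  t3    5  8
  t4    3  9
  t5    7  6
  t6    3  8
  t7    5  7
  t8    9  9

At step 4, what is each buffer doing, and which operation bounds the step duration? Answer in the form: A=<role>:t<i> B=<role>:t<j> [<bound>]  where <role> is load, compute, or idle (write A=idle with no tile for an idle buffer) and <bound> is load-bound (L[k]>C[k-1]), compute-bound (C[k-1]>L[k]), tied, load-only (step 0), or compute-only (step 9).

step 4: A=load:t4 B=compute:t3 [compute-bound]

  0. 9=9c; end=9; A:t0 B:-
  1. max(5,9)=9c; end=18; A:t0 B:t1
  2. max(8,8)=8c; end=26; A:t2 B:t1
  3. max(5,6)=6c; end=32; A:t2 B:t3
  4. max(3,8)=8c; end=40; A:t4 B:t3
  5. max(7,9)=9c; end=49; A:t4 B:t5
  6. max(3,6)=6c; end=55; A:t6 B:t5
  7. max(5,8)=8c; end=63; A:t6 B:t7
  8. max(9,7)=9c; end=72; A:t8 B:t7
  9. 9=9c; end=81; A:t8 B:t7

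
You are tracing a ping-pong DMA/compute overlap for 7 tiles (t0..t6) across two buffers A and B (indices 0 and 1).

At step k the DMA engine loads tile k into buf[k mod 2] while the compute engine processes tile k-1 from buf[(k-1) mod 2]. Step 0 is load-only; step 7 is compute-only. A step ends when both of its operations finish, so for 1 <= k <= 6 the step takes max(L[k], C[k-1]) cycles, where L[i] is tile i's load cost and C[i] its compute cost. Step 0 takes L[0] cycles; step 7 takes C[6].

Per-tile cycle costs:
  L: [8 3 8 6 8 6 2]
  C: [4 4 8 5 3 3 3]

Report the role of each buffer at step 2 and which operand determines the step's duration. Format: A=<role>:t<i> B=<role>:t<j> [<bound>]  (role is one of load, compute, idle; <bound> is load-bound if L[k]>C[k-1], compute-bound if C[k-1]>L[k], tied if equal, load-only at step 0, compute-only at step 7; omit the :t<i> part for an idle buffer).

step 2: A=load:t2 B=compute:t1 [load-bound]

k=0 load=t0/8c comp=- wait=8 total=8
k=1 load=t1/3c comp=t0/4c wait=4 total=12
k=2 load=t2/8c comp=t1/4c wait=8 total=20
k=3 load=t3/6c comp=t2/8c wait=8 total=28
k=4 load=t4/8c comp=t3/5c wait=8 total=36
k=5 load=t5/6c comp=t4/3c wait=6 total=42
k=6 load=t6/2c comp=t5/3c wait=3 total=45
k=7 load=- comp=t6/3c wait=3 total=48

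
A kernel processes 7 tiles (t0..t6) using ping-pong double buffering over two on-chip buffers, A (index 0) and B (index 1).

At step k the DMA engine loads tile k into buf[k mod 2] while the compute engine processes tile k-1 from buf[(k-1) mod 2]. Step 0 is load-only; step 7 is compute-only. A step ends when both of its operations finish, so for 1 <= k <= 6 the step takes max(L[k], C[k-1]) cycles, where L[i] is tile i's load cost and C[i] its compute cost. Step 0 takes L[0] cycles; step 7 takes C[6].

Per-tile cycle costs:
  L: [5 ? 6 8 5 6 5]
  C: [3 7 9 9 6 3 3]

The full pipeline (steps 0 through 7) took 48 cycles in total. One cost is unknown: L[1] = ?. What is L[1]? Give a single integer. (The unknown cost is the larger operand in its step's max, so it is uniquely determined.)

L[1] = 4

step 0: dur = L[0]=5 = 5
step 1: dur = max(L[1]=?, C[0]=3) = L[1]  (unknown; binding)
step 2: dur = max(L[2]=6, C[1]=7) = 7
step 3: dur = max(L[3]=8, C[2]=9) = 9
step 4: dur = max(L[4]=5, C[3]=9) = 9
step 5: dur = max(L[5]=6, C[4]=6) = 6
step 6: dur = max(L[6]=5, C[5]=3) = 5
step 7: dur = C[6]=3 = 3
sum of known step durations = 44
dur[1] = total - known = 48 - 44 = 4
L[1] is the binding max in step 1, so L[1] = dur[1] = 4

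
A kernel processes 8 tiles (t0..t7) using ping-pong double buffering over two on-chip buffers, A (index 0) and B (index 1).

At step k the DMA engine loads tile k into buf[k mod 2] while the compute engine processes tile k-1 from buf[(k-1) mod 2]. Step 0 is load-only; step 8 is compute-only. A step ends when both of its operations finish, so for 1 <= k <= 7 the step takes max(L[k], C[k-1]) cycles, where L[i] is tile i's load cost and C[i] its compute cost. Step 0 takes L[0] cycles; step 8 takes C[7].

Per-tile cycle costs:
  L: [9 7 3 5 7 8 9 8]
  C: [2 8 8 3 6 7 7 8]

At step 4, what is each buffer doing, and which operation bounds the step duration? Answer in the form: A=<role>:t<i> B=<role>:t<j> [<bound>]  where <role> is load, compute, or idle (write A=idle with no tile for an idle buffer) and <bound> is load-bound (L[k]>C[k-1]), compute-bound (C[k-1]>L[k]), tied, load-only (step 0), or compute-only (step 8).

step 0: L[0]=9 → dur=9, Σ=9 | A=load:t0 B=idle [load-only]
step 1: L[1]=7 C[0]=2 → dur=7, Σ=16 | A=compute:t0 B=load:t1 [load-bound]
step 2: L[2]=3 C[1]=8 → dur=8, Σ=24 | A=load:t2 B=compute:t1 [compute-bound]
step 3: L[3]=5 C[2]=8 → dur=8, Σ=32 | A=compute:t2 B=load:t3 [compute-bound]
step 4: L[4]=7 C[3]=3 → dur=7, Σ=39 | A=load:t4 B=compute:t3 [load-bound]
step 5: L[5]=8 C[4]=6 → dur=8, Σ=47 | A=compute:t4 B=load:t5 [load-bound]
step 6: L[6]=9 C[5]=7 → dur=9, Σ=56 | A=load:t6 B=compute:t5 [load-bound]
step 7: L[7]=8 C[6]=7 → dur=8, Σ=64 | A=compute:t6 B=load:t7 [load-bound]
step 8: C[7]=8 → dur=8, Σ=72 | A=idle B=compute:t7 [compute-only]

step 4: A=load:t4 B=compute:t3 [load-bound]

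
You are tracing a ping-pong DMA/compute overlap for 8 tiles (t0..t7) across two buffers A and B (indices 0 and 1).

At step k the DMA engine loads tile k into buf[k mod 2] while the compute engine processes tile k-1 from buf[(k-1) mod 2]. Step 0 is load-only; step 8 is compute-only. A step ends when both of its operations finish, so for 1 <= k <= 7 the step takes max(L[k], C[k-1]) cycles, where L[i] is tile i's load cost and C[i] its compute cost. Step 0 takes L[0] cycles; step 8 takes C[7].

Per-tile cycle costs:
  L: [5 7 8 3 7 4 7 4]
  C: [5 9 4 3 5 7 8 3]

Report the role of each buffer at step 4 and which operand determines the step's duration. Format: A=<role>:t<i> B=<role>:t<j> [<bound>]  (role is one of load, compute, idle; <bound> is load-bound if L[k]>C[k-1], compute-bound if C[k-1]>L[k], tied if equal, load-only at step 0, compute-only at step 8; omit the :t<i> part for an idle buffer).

step 0: L[0]=5 → dur=5, Σ=5 | A=load:t0 B=idle [load-only]
step 1: L[1]=7 C[0]=5 → dur=7, Σ=12 | A=compute:t0 B=load:t1 [load-bound]
step 2: L[2]=8 C[1]=9 → dur=9, Σ=21 | A=load:t2 B=compute:t1 [compute-bound]
step 3: L[3]=3 C[2]=4 → dur=4, Σ=25 | A=compute:t2 B=load:t3 [compute-bound]
step 4: L[4]=7 C[3]=3 → dur=7, Σ=32 | A=load:t4 B=compute:t3 [load-bound]
step 5: L[5]=4 C[4]=5 → dur=5, Σ=37 | A=compute:t4 B=load:t5 [compute-bound]
step 6: L[6]=7 C[5]=7 → dur=7, Σ=44 | A=load:t6 B=compute:t5 [tied]
step 7: L[7]=4 C[6]=8 → dur=8, Σ=52 | A=compute:t6 B=load:t7 [compute-bound]
step 8: C[7]=3 → dur=3, Σ=55 | A=idle B=compute:t7 [compute-only]

step 4: A=load:t4 B=compute:t3 [load-bound]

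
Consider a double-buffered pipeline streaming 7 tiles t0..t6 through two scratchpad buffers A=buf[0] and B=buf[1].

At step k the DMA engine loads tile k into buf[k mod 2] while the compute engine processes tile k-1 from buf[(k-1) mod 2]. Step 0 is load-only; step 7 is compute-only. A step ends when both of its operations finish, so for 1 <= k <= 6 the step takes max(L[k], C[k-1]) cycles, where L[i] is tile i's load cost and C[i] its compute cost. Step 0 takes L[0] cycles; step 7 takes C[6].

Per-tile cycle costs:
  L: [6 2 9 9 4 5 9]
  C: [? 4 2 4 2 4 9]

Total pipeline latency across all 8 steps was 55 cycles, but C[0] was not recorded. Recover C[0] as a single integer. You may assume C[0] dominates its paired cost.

C[0] = 4

step 0 | dur = L[0]=6 = 6
step 1 | dur = max(L[1]=2, C[0]=?) = C[0]  (unknown; binding)
step 2 | dur = max(L[2]=9, C[1]=4) = 9
step 3 | dur = max(L[3]=9, C[2]=2) = 9
step 4 | dur = max(L[4]=4, C[3]=4) = 4
step 5 | dur = max(L[5]=5, C[4]=2) = 5
step 6 | dur = max(L[6]=9, C[5]=4) = 9
step 7 | dur = C[6]=9 = 9
sum of known step durations = 51
dur[1] = total - known = 55 - 51 = 4
C[0] is the binding max in step 1, so C[0] = dur[1] = 4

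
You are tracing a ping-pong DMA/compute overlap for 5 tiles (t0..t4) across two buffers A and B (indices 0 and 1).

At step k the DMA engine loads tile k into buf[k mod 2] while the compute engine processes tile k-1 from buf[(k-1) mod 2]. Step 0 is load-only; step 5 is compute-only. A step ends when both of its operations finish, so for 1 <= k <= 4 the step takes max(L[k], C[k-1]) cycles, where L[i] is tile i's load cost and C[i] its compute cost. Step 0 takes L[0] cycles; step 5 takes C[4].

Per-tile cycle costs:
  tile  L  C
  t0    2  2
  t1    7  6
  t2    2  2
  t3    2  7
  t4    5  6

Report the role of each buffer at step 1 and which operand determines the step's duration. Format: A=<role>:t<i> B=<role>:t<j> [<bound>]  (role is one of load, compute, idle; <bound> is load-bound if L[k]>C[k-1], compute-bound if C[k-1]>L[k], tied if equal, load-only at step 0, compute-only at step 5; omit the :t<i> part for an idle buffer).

step 1: A=compute:t0 B=load:t1 [load-bound]

  0. 2=2c; end=2; A:t0 B:-
  1. max(7,2)=7c; end=9; A:t0 B:t1
  2. max(2,6)=6c; end=15; A:t2 B:t1
  3. max(2,2)=2c; end=17; A:t2 B:t3
  4. max(5,7)=7c; end=24; A:t4 B:t3
  5. 6=6c; end=30; A:t4 B:t3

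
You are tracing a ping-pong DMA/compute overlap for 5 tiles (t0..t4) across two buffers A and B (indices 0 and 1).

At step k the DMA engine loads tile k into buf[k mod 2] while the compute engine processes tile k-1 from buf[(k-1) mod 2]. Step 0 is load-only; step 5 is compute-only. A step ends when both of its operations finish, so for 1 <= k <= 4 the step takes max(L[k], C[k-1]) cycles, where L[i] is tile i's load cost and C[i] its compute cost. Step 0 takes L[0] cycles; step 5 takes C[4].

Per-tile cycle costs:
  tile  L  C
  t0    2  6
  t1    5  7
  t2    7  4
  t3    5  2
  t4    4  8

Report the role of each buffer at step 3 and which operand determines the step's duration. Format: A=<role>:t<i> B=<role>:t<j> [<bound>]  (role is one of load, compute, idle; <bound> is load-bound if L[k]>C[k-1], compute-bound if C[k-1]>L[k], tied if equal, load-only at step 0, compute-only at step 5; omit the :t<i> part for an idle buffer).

step 0: L[0]=2 → dur=2, Σ=2 | A=load:t0 B=idle [load-only]
step 1: L[1]=5 C[0]=6 → dur=6, Σ=8 | A=compute:t0 B=load:t1 [compute-bound]
step 2: L[2]=7 C[1]=7 → dur=7, Σ=15 | A=load:t2 B=compute:t1 [tied]
step 3: L[3]=5 C[2]=4 → dur=5, Σ=20 | A=compute:t2 B=load:t3 [load-bound]
step 4: L[4]=4 C[3]=2 → dur=4, Σ=24 | A=load:t4 B=compute:t3 [load-bound]
step 5: C[4]=8 → dur=8, Σ=32 | A=compute:t4 B=idle [compute-only]

step 3: A=compute:t2 B=load:t3 [load-bound]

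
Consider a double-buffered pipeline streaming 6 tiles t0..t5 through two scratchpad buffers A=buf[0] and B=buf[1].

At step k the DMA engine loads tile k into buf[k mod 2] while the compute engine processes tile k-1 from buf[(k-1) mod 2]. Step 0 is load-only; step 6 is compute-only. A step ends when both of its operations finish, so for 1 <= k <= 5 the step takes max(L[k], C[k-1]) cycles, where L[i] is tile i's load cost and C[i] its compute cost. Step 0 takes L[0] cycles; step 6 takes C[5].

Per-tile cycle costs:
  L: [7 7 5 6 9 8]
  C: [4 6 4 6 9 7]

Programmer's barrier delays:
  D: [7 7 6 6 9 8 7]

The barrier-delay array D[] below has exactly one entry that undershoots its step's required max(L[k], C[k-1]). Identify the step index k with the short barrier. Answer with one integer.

hazard at step 5

step 0: need L[0]=7 = 7; D[0]=7 ok
step 1: need max(L[1]=7,C[0]=4) = 7; D[1]=7 ok
step 2: need max(L[2]=5,C[1]=6) = 6; D[2]=6 ok
step 3: need max(L[3]=6,C[2]=4) = 6; D[3]=6 ok
step 4: need max(L[4]=9,C[3]=6) = 9; D[4]=9 ok
step 5: need max(L[5]=8,C[4]=9) = 9; D[5]=8 SHORT
step 6: need C[5]=7 = 7; D[6]=7 ok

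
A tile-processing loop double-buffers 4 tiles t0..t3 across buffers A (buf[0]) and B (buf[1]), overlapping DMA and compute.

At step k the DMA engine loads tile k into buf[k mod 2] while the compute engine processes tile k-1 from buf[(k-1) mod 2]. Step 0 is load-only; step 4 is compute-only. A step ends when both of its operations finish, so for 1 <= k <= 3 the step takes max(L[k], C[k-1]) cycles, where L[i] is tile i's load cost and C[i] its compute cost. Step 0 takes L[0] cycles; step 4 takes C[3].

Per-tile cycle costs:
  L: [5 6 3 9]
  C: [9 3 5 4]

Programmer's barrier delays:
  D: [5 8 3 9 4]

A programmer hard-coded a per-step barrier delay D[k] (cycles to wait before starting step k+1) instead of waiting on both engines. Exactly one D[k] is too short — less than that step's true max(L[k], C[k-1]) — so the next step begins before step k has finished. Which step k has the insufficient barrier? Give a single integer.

[0] required=L[0]=5=5 vs D=5 ok
[1] required=max(L[1]=6,C[0]=9)=9 vs D=8 SHORT
[2] required=max(L[2]=3,C[1]=3)=3 vs D=3 ok
[3] required=max(L[3]=9,C[2]=5)=9 vs D=9 ok
[4] required=C[3]=4=4 vs D=4 ok

hazard at step 1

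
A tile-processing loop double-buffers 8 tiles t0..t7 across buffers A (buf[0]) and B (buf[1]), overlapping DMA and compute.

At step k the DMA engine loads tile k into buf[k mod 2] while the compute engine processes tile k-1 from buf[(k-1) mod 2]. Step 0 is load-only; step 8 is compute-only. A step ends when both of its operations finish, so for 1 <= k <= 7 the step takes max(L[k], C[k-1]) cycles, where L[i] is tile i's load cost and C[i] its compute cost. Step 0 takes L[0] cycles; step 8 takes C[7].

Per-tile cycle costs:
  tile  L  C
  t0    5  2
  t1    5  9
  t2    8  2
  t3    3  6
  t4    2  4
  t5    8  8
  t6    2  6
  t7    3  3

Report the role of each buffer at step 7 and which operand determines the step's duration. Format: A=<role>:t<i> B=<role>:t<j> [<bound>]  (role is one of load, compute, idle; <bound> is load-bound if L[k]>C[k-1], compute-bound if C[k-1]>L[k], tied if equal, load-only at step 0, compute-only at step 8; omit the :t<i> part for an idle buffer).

step 7: A=compute:t6 B=load:t7 [compute-bound]

  0. 5=5c; end=5; A:t0 B:-
  1. max(5,2)=5c; end=10; A:t0 B:t1
  2. max(8,9)=9c; end=19; A:t2 B:t1
  3. max(3,2)=3c; end=22; A:t2 B:t3
  4. max(2,6)=6c; end=28; A:t4 B:t3
  5. max(8,4)=8c; end=36; A:t4 B:t5
  6. max(2,8)=8c; end=44; A:t6 B:t5
  7. max(3,6)=6c; end=50; A:t6 B:t7
  8. 3=3c; end=53; A:t6 B:t7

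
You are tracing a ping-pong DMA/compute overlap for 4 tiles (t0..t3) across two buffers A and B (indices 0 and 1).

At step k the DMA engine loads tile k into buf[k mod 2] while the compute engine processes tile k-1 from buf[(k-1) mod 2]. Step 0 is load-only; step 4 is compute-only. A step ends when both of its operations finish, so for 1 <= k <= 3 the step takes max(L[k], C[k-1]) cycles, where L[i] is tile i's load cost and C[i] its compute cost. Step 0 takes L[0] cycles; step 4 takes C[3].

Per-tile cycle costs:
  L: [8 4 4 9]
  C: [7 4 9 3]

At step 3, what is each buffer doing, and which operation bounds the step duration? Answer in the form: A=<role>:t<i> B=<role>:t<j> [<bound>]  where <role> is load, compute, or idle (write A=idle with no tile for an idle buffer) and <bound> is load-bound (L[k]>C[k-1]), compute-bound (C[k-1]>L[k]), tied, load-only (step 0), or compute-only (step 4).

step 3: A=compute:t2 B=load:t3 [tied]

step 0: L[0]=8 → dur=8, Σ=8 | A=load:t0 B=idle [load-only]
step 1: L[1]=4 C[0]=7 → dur=7, Σ=15 | A=compute:t0 B=load:t1 [compute-bound]
step 2: L[2]=4 C[1]=4 → dur=4, Σ=19 | A=load:t2 B=compute:t1 [tied]
step 3: L[3]=9 C[2]=9 → dur=9, Σ=28 | A=compute:t2 B=load:t3 [tied]
step 4: C[3]=3 → dur=3, Σ=31 | A=idle B=compute:t3 [compute-only]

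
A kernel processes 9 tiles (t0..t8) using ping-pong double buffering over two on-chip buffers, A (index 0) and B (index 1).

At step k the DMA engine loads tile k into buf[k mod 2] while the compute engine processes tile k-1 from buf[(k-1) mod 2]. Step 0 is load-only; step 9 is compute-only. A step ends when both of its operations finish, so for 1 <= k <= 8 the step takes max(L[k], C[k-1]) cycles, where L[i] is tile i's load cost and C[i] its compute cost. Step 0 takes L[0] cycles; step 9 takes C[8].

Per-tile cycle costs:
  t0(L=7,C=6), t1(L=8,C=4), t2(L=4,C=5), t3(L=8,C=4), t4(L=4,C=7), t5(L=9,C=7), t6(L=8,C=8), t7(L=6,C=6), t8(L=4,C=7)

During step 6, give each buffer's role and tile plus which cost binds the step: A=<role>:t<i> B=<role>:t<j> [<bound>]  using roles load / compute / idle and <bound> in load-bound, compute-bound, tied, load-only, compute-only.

  0. 7=7c; end=7; A:t0 B:-
  1. max(8,6)=8c; end=15; A:t0 B:t1
  2. max(4,4)=4c; end=19; A:t2 B:t1
  3. max(8,5)=8c; end=27; A:t2 B:t3
  4. max(4,4)=4c; end=31; A:t4 B:t3
  5. max(9,7)=9c; end=40; A:t4 B:t5
  6. max(8,7)=8c; end=48; A:t6 B:t5
  7. max(6,8)=8c; end=56; A:t6 B:t7
  8. max(4,6)=6c; end=62; A:t8 B:t7
  9. 7=7c; end=69; A:t8 B:t7

step 6: A=load:t6 B=compute:t5 [load-bound]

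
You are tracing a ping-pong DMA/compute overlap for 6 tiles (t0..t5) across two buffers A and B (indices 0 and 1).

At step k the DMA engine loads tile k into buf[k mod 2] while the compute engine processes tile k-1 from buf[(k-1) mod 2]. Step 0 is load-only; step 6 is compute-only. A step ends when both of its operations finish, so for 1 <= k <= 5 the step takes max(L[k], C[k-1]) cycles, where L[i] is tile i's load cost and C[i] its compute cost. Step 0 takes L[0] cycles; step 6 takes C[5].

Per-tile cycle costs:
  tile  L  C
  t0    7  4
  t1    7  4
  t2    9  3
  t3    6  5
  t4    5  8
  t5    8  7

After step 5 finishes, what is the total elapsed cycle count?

end_cycle[5] = 42

step 0: L[0]=7 → dur=7, Σ=7 | A=load:t0 B=idle [load-only]
step 1: L[1]=7 C[0]=4 → dur=7, Σ=14 | A=compute:t0 B=load:t1 [load-bound]
step 2: L[2]=9 C[1]=4 → dur=9, Σ=23 | A=load:t2 B=compute:t1 [load-bound]
step 3: L[3]=6 C[2]=3 → dur=6, Σ=29 | A=compute:t2 B=load:t3 [load-bound]
step 4: L[4]=5 C[3]=5 → dur=5, Σ=34 | A=load:t4 B=compute:t3 [tied]
step 5: L[5]=8 C[4]=8 → dur=8, Σ=42 | A=compute:t4 B=load:t5 [tied]
step 6: C[5]=7 → dur=7, Σ=49 | A=idle B=compute:t5 [compute-only]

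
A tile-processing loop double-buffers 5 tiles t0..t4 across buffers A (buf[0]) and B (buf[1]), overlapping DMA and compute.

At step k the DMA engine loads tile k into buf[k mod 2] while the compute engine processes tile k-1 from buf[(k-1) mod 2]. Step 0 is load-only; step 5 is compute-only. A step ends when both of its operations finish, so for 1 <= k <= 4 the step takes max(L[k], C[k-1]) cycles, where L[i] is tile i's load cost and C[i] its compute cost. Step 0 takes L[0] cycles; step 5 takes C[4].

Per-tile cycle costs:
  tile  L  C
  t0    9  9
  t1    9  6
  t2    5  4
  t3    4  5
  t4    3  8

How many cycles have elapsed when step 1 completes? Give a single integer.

end_cycle[1] = 18

[0] DMA t0→A (9c) ∥ CU idle ⇒ 9c, clock 9
[1] DMA t1→B (9c) ∥ CU A:t0 (9c) ⇒ 9c, clock 18
[2] DMA t2→A (5c) ∥ CU B:t1 (6c) ⇒ 6c, clock 24
[3] DMA t3→B (4c) ∥ CU A:t2 (4c) ⇒ 4c, clock 28
[4] DMA t4→A (3c) ∥ CU B:t3 (5c) ⇒ 5c, clock 33
[5] DMA idle ∥ CU A:t4 (8c) ⇒ 8c, clock 41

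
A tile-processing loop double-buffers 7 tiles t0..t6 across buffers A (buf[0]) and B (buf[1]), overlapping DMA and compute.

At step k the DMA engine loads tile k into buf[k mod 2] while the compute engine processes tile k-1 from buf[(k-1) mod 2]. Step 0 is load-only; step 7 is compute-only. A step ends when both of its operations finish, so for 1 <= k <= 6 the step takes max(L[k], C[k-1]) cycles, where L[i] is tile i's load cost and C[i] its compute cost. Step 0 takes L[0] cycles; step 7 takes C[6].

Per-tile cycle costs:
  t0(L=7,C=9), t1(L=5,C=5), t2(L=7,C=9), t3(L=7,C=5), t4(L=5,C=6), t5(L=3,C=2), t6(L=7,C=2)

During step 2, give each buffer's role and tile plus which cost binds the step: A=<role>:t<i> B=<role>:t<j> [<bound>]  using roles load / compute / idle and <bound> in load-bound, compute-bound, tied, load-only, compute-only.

k=0 load=t0/7c comp=- wait=7 total=7
k=1 load=t1/5c comp=t0/9c wait=9 total=16
k=2 load=t2/7c comp=t1/5c wait=7 total=23
k=3 load=t3/7c comp=t2/9c wait=9 total=32
k=4 load=t4/5c comp=t3/5c wait=5 total=37
k=5 load=t5/3c comp=t4/6c wait=6 total=43
k=6 load=t6/7c comp=t5/2c wait=7 total=50
k=7 load=- comp=t6/2c wait=2 total=52

step 2: A=load:t2 B=compute:t1 [load-bound]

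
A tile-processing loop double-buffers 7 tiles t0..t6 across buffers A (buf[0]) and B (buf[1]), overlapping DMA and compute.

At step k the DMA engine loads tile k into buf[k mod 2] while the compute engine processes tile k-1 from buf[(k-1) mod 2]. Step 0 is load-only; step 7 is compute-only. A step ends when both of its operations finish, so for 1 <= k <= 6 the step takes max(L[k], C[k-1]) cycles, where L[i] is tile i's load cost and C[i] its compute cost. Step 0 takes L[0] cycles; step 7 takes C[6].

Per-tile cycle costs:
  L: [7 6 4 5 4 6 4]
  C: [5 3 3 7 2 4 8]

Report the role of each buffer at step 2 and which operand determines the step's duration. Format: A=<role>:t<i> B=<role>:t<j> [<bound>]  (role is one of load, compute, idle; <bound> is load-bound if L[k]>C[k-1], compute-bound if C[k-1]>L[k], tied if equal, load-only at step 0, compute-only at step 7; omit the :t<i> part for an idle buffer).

step 2: A=load:t2 B=compute:t1 [load-bound]

k=0 load=t0/7c comp=- wait=7 total=7
k=1 load=t1/6c comp=t0/5c wait=6 total=13
k=2 load=t2/4c comp=t1/3c wait=4 total=17
k=3 load=t3/5c comp=t2/3c wait=5 total=22
k=4 load=t4/4c comp=t3/7c wait=7 total=29
k=5 load=t5/6c comp=t4/2c wait=6 total=35
k=6 load=t6/4c comp=t5/4c wait=4 total=39
k=7 load=- comp=t6/8c wait=8 total=47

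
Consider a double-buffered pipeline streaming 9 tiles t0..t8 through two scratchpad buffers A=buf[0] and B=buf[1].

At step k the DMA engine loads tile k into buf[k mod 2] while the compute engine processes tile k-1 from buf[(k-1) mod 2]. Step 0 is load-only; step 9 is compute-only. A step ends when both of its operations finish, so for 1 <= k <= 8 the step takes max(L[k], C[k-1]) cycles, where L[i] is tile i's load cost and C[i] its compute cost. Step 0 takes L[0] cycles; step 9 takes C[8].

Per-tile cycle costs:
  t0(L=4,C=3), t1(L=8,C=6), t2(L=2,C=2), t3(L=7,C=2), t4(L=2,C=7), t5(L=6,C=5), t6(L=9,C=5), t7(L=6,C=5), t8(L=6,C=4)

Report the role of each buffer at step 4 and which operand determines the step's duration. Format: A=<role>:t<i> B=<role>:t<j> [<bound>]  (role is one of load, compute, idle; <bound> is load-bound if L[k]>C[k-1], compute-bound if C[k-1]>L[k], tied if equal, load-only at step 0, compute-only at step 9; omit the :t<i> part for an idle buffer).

step 0: L[0]=4 → dur=4, Σ=4 | A=load:t0 B=idle [load-only]
step 1: L[1]=8 C[0]=3 → dur=8, Σ=12 | A=compute:t0 B=load:t1 [load-bound]
step 2: L[2]=2 C[1]=6 → dur=6, Σ=18 | A=load:t2 B=compute:t1 [compute-bound]
step 3: L[3]=7 C[2]=2 → dur=7, Σ=25 | A=compute:t2 B=load:t3 [load-bound]
step 4: L[4]=2 C[3]=2 → dur=2, Σ=27 | A=load:t4 B=compute:t3 [tied]
step 5: L[5]=6 C[4]=7 → dur=7, Σ=34 | A=compute:t4 B=load:t5 [compute-bound]
step 6: L[6]=9 C[5]=5 → dur=9, Σ=43 | A=load:t6 B=compute:t5 [load-bound]
step 7: L[7]=6 C[6]=5 → dur=6, Σ=49 | A=compute:t6 B=load:t7 [load-bound]
step 8: L[8]=6 C[7]=5 → dur=6, Σ=55 | A=load:t8 B=compute:t7 [load-bound]
step 9: C[8]=4 → dur=4, Σ=59 | A=compute:t8 B=idle [compute-only]

step 4: A=load:t4 B=compute:t3 [tied]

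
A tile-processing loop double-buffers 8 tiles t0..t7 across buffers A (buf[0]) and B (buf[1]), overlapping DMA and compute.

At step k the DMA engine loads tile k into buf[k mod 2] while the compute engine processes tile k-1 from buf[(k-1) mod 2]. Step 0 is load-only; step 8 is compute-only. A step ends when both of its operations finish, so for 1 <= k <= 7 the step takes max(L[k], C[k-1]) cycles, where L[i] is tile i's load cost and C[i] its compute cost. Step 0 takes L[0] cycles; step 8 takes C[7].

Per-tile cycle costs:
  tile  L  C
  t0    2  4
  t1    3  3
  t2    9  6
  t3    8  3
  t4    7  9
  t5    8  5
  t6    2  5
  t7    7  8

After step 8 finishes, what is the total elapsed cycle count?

end_cycle[8] = 59

  0. 2=2c; end=2; A:t0 B:-
  1. max(3,4)=4c; end=6; A:t0 B:t1
  2. max(9,3)=9c; end=15; A:t2 B:t1
  3. max(8,6)=8c; end=23; A:t2 B:t3
  4. max(7,3)=7c; end=30; A:t4 B:t3
  5. max(8,9)=9c; end=39; A:t4 B:t5
  6. max(2,5)=5c; end=44; A:t6 B:t5
  7. max(7,5)=7c; end=51; A:t6 B:t7
  8. 8=8c; end=59; A:t6 B:t7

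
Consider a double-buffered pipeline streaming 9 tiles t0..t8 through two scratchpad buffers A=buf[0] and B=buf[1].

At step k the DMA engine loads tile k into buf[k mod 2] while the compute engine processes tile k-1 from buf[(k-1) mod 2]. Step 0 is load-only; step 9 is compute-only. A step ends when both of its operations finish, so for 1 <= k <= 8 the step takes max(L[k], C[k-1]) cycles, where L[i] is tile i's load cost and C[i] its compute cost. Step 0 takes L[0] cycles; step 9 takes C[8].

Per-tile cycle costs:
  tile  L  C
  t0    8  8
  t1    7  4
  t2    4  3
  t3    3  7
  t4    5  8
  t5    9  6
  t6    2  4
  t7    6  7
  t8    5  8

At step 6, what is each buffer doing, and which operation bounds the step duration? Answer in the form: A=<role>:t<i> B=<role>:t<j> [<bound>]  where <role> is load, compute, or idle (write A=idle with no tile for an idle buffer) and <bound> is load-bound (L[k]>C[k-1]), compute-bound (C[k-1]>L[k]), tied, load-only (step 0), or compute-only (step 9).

  0. 8=8c; end=8; A:t0 B:-
  1. max(7,8)=8c; end=16; A:t0 B:t1
  2. max(4,4)=4c; end=20; A:t2 B:t1
  3. max(3,3)=3c; end=23; A:t2 B:t3
  4. max(5,7)=7c; end=30; A:t4 B:t3
  5. max(9,8)=9c; end=39; A:t4 B:t5
  6. max(2,6)=6c; end=45; A:t6 B:t5
  7. max(6,4)=6c; end=51; A:t6 B:t7
  8. max(5,7)=7c; end=58; A:t8 B:t7
  9. 8=8c; end=66; A:t8 B:t7

step 6: A=load:t6 B=compute:t5 [compute-bound]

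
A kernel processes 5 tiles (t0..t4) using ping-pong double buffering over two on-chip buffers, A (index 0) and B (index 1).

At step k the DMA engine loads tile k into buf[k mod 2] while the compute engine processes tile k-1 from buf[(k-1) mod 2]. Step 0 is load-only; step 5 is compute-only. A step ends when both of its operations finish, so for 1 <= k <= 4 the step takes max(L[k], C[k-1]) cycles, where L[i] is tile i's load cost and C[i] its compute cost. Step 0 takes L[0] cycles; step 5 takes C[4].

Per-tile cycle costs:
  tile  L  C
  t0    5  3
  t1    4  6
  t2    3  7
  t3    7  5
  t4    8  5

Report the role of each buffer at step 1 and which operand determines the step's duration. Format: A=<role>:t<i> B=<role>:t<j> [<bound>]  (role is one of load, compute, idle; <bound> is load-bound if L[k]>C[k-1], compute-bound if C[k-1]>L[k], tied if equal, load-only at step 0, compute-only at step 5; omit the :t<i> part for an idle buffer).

k=0 load=t0/5c comp=- wait=5 total=5
k=1 load=t1/4c comp=t0/3c wait=4 total=9
k=2 load=t2/3c comp=t1/6c wait=6 total=15
k=3 load=t3/7c comp=t2/7c wait=7 total=22
k=4 load=t4/8c comp=t3/5c wait=8 total=30
k=5 load=- comp=t4/5c wait=5 total=35

step 1: A=compute:t0 B=load:t1 [load-bound]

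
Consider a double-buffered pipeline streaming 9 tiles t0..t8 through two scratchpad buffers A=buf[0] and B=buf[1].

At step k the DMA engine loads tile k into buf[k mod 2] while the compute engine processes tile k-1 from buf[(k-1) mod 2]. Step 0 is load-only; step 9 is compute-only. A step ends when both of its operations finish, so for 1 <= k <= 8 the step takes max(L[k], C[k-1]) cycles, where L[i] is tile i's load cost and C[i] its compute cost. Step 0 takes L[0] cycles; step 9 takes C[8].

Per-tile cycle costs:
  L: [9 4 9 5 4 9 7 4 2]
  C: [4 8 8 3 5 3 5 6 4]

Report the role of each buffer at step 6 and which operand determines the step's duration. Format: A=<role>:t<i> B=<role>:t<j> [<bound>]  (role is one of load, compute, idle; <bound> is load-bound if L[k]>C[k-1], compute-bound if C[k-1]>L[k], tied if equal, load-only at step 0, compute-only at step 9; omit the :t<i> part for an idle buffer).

  0. 9=9c; end=9; A:t0 B:-
  1. max(4,4)=4c; end=13; A:t0 B:t1
  2. max(9,8)=9c; end=22; A:t2 B:t1
  3. max(5,8)=8c; end=30; A:t2 B:t3
  4. max(4,3)=4c; end=34; A:t4 B:t3
  5. max(9,5)=9c; end=43; A:t4 B:t5
  6. max(7,3)=7c; end=50; A:t6 B:t5
  7. max(4,5)=5c; end=55; A:t6 B:t7
  8. max(2,6)=6c; end=61; A:t8 B:t7
  9. 4=4c; end=65; A:t8 B:t7

step 6: A=load:t6 B=compute:t5 [load-bound]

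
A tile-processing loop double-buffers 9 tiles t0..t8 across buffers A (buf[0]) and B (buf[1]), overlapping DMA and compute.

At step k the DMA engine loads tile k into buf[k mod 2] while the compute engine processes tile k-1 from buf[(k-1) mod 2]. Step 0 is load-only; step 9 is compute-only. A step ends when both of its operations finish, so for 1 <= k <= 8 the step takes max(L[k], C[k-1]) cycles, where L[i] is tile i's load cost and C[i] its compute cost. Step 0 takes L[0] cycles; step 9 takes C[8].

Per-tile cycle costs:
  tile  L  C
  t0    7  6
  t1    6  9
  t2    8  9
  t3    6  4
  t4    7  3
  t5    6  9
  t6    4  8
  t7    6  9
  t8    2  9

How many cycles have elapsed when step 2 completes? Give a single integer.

end_cycle[2] = 22

k=0 load=t0/7c comp=- wait=7 total=7
k=1 load=t1/6c comp=t0/6c wait=6 total=13
k=2 load=t2/8c comp=t1/9c wait=9 total=22
k=3 load=t3/6c comp=t2/9c wait=9 total=31
k=4 load=t4/7c comp=t3/4c wait=7 total=38
k=5 load=t5/6c comp=t4/3c wait=6 total=44
k=6 load=t6/4c comp=t5/9c wait=9 total=53
k=7 load=t7/6c comp=t6/8c wait=8 total=61
k=8 load=t8/2c comp=t7/9c wait=9 total=70
k=9 load=- comp=t8/9c wait=9 total=79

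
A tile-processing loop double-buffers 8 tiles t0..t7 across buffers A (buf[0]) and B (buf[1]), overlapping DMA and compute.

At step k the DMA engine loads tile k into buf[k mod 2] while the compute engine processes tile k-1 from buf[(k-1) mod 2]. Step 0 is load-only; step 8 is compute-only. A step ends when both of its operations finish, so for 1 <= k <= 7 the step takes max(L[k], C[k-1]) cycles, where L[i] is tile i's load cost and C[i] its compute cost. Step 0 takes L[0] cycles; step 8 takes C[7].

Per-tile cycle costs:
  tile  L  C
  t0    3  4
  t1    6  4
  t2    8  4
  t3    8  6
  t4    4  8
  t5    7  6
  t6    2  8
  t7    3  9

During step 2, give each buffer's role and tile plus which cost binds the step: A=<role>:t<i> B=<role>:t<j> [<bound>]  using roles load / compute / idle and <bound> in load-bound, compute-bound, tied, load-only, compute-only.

step 2: A=load:t2 B=compute:t1 [load-bound]

  0. 3=3c; end=3; A:t0 B:-
  1. max(6,4)=6c; end=9; A:t0 B:t1
  2. max(8,4)=8c; end=17; A:t2 B:t1
  3. max(8,4)=8c; end=25; A:t2 B:t3
  4. max(4,6)=6c; end=31; A:t4 B:t3
  5. max(7,8)=8c; end=39; A:t4 B:t5
  6. max(2,6)=6c; end=45; A:t6 B:t5
  7. max(3,8)=8c; end=53; A:t6 B:t7
  8. 9=9c; end=62; A:t6 B:t7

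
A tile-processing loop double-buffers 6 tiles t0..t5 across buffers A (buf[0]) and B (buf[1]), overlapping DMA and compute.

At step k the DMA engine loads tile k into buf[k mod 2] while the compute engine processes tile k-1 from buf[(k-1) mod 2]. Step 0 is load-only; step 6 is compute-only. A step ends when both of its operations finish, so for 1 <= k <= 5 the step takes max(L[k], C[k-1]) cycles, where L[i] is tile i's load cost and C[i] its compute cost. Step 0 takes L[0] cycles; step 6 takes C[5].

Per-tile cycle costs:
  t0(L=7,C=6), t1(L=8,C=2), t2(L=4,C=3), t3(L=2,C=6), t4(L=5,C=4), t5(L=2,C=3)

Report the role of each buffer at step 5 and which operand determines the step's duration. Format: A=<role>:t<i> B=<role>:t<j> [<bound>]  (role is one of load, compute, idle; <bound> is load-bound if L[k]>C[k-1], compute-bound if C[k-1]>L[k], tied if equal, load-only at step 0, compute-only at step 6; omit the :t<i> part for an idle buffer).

step 5: A=compute:t4 B=load:t5 [compute-bound]

[0] DMA t0→A (7c) ∥ CU idle ⇒ 7c, clock 7
[1] DMA t1→B (8c) ∥ CU A:t0 (6c) ⇒ 8c, clock 15
[2] DMA t2→A (4c) ∥ CU B:t1 (2c) ⇒ 4c, clock 19
[3] DMA t3→B (2c) ∥ CU A:t2 (3c) ⇒ 3c, clock 22
[4] DMA t4→A (5c) ∥ CU B:t3 (6c) ⇒ 6c, clock 28
[5] DMA t5→B (2c) ∥ CU A:t4 (4c) ⇒ 4c, clock 32
[6] DMA idle ∥ CU B:t5 (3c) ⇒ 3c, clock 35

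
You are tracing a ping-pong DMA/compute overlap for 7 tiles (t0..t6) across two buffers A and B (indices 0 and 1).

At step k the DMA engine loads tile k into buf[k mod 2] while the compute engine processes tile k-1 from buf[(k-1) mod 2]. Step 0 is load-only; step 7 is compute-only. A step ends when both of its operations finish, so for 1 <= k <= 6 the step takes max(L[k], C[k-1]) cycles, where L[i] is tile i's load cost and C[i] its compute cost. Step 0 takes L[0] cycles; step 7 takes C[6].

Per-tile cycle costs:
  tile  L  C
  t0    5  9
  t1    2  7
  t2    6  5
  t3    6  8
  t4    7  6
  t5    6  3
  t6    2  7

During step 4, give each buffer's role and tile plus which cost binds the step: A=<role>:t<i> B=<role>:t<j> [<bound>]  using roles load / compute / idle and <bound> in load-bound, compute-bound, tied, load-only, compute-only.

step 4: A=load:t4 B=compute:t3 [compute-bound]

  0. 5=5c; end=5; A:t0 B:-
  1. max(2,9)=9c; end=14; A:t0 B:t1
  2. max(6,7)=7c; end=21; A:t2 B:t1
  3. max(6,5)=6c; end=27; A:t2 B:t3
  4. max(7,8)=8c; end=35; A:t4 B:t3
  5. max(6,6)=6c; end=41; A:t4 B:t5
  6. max(2,3)=3c; end=44; A:t6 B:t5
  7. 7=7c; end=51; A:t6 B:t5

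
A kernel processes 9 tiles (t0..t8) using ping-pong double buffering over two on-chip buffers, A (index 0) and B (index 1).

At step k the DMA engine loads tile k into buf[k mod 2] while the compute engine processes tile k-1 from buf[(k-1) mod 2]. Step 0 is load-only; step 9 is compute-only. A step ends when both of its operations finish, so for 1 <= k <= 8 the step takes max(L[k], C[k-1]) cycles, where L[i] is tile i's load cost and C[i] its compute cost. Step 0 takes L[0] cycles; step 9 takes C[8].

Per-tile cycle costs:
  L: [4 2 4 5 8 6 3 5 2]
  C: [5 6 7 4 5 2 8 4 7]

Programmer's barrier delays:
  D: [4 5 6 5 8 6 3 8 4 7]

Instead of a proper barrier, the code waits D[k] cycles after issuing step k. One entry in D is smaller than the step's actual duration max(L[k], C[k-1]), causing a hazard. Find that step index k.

[0] required=L[0]=4=4 vs D=4 ok
[1] required=max(L[1]=2,C[0]=5)=5 vs D=5 ok
[2] required=max(L[2]=4,C[1]=6)=6 vs D=6 ok
[3] required=max(L[3]=5,C[2]=7)=7 vs D=5 SHORT
[4] required=max(L[4]=8,C[3]=4)=8 vs D=8 ok
[5] required=max(L[5]=6,C[4]=5)=6 vs D=6 ok
[6] required=max(L[6]=3,C[5]=2)=3 vs D=3 ok
[7] required=max(L[7]=5,C[6]=8)=8 vs D=8 ok
[8] required=max(L[8]=2,C[7]=4)=4 vs D=4 ok
[9] required=C[8]=7=7 vs D=7 ok

hazard at step 3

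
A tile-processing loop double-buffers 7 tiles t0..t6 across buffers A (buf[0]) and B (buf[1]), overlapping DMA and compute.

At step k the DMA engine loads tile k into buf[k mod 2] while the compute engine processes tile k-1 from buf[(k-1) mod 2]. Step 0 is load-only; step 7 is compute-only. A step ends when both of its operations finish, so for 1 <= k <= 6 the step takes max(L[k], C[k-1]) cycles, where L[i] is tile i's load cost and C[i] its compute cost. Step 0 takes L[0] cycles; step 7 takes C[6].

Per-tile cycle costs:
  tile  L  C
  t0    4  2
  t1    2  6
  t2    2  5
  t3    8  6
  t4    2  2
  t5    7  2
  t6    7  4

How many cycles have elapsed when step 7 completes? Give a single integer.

end_cycle[7] = 44

[0] DMA t0→A (4c) ∥ CU idle ⇒ 4c, clock 4
[1] DMA t1→B (2c) ∥ CU A:t0 (2c) ⇒ 2c, clock 6
[2] DMA t2→A (2c) ∥ CU B:t1 (6c) ⇒ 6c, clock 12
[3] DMA t3→B (8c) ∥ CU A:t2 (5c) ⇒ 8c, clock 20
[4] DMA t4→A (2c) ∥ CU B:t3 (6c) ⇒ 6c, clock 26
[5] DMA t5→B (7c) ∥ CU A:t4 (2c) ⇒ 7c, clock 33
[6] DMA t6→A (7c) ∥ CU B:t5 (2c) ⇒ 7c, clock 40
[7] DMA idle ∥ CU A:t6 (4c) ⇒ 4c, clock 44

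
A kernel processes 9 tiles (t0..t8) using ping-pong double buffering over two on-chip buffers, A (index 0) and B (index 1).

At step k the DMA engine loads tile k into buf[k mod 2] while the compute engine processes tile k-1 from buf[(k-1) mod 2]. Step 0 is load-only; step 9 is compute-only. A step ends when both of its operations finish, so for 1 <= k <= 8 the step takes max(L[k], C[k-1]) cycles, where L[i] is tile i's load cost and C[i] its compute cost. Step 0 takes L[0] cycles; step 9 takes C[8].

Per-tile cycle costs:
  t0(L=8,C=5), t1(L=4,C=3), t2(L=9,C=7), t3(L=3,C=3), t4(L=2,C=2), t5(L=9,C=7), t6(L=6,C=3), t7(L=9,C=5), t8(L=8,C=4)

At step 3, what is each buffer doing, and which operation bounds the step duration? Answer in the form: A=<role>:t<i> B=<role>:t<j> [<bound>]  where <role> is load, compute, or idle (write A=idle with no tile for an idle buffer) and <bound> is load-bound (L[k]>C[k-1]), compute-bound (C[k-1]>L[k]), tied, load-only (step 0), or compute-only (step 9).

step 0: L[0]=8 → dur=8, Σ=8 | A=load:t0 B=idle [load-only]
step 1: L[1]=4 C[0]=5 → dur=5, Σ=13 | A=compute:t0 B=load:t1 [compute-bound]
step 2: L[2]=9 C[1]=3 → dur=9, Σ=22 | A=load:t2 B=compute:t1 [load-bound]
step 3: L[3]=3 C[2]=7 → dur=7, Σ=29 | A=compute:t2 B=load:t3 [compute-bound]
step 4: L[4]=2 C[3]=3 → dur=3, Σ=32 | A=load:t4 B=compute:t3 [compute-bound]
step 5: L[5]=9 C[4]=2 → dur=9, Σ=41 | A=compute:t4 B=load:t5 [load-bound]
step 6: L[6]=6 C[5]=7 → dur=7, Σ=48 | A=load:t6 B=compute:t5 [compute-bound]
step 7: L[7]=9 C[6]=3 → dur=9, Σ=57 | A=compute:t6 B=load:t7 [load-bound]
step 8: L[8]=8 C[7]=5 → dur=8, Σ=65 | A=load:t8 B=compute:t7 [load-bound]
step 9: C[8]=4 → dur=4, Σ=69 | A=compute:t8 B=idle [compute-only]

step 3: A=compute:t2 B=load:t3 [compute-bound]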